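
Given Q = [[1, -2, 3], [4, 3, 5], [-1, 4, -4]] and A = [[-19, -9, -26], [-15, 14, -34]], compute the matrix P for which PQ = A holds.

P = [[5, -5, 4], [-4, -2, 3]]

Since Q sits to the right of P, P = AQ⁻¹.
det Q = 3; the adjugate gives Q⁻¹ = [[-32/3, 4/3, -19/3], [11/3, -1/3, 7/3], [19/3, -2/3, 11/3]].
P = AQ⁻¹ = [[-19, -9, -26], [-15, 14, -34]] · [[-32/3, 4/3, -19/3], [11/3, -1/3, 7/3], [19/3, -2/3, 11/3]] = [[5, -5, 4], [-4, -2, 3]].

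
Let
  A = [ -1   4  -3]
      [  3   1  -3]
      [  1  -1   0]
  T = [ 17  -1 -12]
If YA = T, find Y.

Right-multiplying both sides by A⁻¹ gives Y = TA⁻¹.
det A = 3; the adjugate gives A⁻¹ = [[-1, 1, -3], [-1, 1, -4], [-4/3, 1, -13/3]].
Y = TA⁻¹ = [[17, -1, -12]] · [[-1, 1, -3], [-1, 1, -4], [-4/3, 1, -13/3]] = [[0, 4, 5]].

Y = [[0, 4, 5]]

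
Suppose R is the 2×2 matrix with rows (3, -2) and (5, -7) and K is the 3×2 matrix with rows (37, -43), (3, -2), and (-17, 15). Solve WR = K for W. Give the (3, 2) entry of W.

R is on the right of W, so right-multiply by R⁻¹: W = KR⁻¹.
R has determinant -11; R⁻¹ = [[7/11, -2/11], [5/11, -3/11]].
W = KR⁻¹ = [[37, -43], [3, -2], [-17, 15]] · [[7/11, -2/11], [5/11, -3/11]] = [[4, 5], [1, 0], [-4, -1]].

-1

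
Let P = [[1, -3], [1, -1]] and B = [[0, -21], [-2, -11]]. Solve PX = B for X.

X = [[-3, -6], [-1, 5]]

P is on the left of X, so left-multiply by P⁻¹: X = P⁻¹B.
det P = 2, so P⁻¹ = [[-1/2, 3/2], [-1/2, 1/2]].
X = P⁻¹B = [[-1/2, 3/2], [-1/2, 1/2]] · [[0, -21], [-2, -11]] = [[-3, -6], [-1, 5]].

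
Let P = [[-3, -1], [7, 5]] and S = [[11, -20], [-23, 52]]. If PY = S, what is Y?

Y = [[-4, 6], [1, 2]]

Left-multiplying both sides by P⁻¹ gives Y = P⁻¹S.
P has determinant -8; P⁻¹ = [[-5/8, -1/8], [7/8, 3/8]].
Y = P⁻¹S = [[-5/8, -1/8], [7/8, 3/8]] · [[11, -20], [-23, 52]] = [[-4, 6], [1, 2]].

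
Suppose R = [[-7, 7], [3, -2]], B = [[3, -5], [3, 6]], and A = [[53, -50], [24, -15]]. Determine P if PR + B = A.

PR = A − B = [[50, -45], [21, -21]].
Right-multiplying both sides by R⁻¹ gives P = (A − B)R⁻¹.
det R = -7; the adjugate gives R⁻¹ = [[2/7, 1], [3/7, 1]].
P = (A − B)R⁻¹ = [[-5, 5], [-3, 0]].

P = [[-5, 5], [-3, 0]]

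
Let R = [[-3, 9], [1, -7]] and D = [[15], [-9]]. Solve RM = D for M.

Since R multiplies M on the left, M = R⁻¹D.
det R = 12; the adjugate gives R⁻¹ = [[-7/12, -3/4], [-1/12, -1/4]].
M = R⁻¹D = [[-7/12, -3/4], [-1/12, -1/4]] · [[15], [-9]] = [[-2], [1]].

M = [[-2], [1]]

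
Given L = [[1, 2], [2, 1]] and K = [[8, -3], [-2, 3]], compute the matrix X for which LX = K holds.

X = [[-4, 3], [6, -3]]

L is on the left of X, so left-multiply by L⁻¹: X = L⁻¹K.
det L = -3; the adjugate gives L⁻¹ = [[-1/3, 2/3], [2/3, -1/3]].
X = L⁻¹K = [[-1/3, 2/3], [2/3, -1/3]] · [[8, -3], [-2, 3]] = [[-4, 3], [6, -3]].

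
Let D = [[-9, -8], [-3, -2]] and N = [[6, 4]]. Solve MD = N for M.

M = [[0, -2]]

D is on the right of M, so right-multiply by D⁻¹: M = ND⁻¹.
det D = -6; the adjugate gives D⁻¹ = [[1/3, -4/3], [-1/2, 3/2]].
M = ND⁻¹ = [[6, 4]] · [[1/3, -4/3], [-1/2, 3/2]] = [[0, -2]].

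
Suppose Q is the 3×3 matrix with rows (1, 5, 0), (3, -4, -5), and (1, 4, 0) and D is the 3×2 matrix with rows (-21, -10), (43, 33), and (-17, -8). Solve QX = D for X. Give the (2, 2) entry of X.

Left-multiplying both sides by Q⁻¹ gives X = Q⁻¹D.
Q has determinant -5; Q⁻¹ = [[-4, 0, 5], [1, 0, -1], [-16/5, -1/5, 19/5]].
X = Q⁻¹D = [[-4, 0, 5], [1, 0, -1], [-16/5, -1/5, 19/5]] · [[-21, -10], [43, 33], [-17, -8]] = [[-1, 0], [-4, -2], [-6, -5]].

-2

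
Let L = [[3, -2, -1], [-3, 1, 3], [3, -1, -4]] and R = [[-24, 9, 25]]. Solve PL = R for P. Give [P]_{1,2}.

Since L sits to the right of P, P = RL⁻¹.
L has determinant 3; L⁻¹ = [[-1/3, -7/3, -5/3], [-1, -3, -2], [0, -1, -1]].
P = RL⁻¹ = [[-24, 9, 25]] · [[-1/3, -7/3, -5/3], [-1, -3, -2], [0, -1, -1]] = [[-1, 4, -3]].

4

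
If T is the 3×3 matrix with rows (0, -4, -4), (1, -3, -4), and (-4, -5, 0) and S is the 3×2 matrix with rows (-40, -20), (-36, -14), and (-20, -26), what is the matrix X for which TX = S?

Since T multiplies X on the left, X = T⁻¹S.
det T = 4; the adjugate gives T⁻¹ = [[-5, 5, 1], [4, -4, -1], [-17/4, 4, 1]].
X = T⁻¹S = [[-5, 5, 1], [4, -4, -1], [-17/4, 4, 1]] · [[-40, -20], [-36, -14], [-20, -26]] = [[0, 4], [4, 2], [6, 3]].

X = [[0, 4], [4, 2], [6, 3]]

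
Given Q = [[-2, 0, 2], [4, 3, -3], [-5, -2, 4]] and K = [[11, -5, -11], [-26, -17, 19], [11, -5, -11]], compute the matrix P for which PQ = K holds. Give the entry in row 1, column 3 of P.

-5

Q is on the right of P, so right-multiply by Q⁻¹: P = KQ⁻¹.
det Q = 2, so Q⁻¹ = [[3, -2, -3], [-1/2, 1, 1], [7/2, -2, -3]].
P = KQ⁻¹ = [[11, -5, -11], [-26, -17, 19], [11, -5, -11]] · [[3, -2, -3], [-1/2, 1, 1], [7/2, -2, -3]] = [[-3, -5, -5], [-3, -3, 4], [-3, -5, -5]].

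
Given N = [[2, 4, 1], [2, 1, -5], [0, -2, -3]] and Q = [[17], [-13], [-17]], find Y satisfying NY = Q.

N is on the left of Y, so left-multiply by N⁻¹: Y = N⁻¹Q.
N has determinant -6; N⁻¹ = [[13/6, -5/3, 7/2], [-1, 1, -2], [2/3, -2/3, 1]].
Y = N⁻¹Q = [[13/6, -5/3, 7/2], [-1, 1, -2], [2/3, -2/3, 1]] · [[17], [-13], [-17]] = [[-1], [4], [3]].

Y = [[-1], [4], [3]]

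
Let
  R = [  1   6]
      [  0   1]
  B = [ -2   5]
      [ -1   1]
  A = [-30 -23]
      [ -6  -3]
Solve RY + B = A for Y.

Y = [[2, -4], [-5, -4]]

RY = A − B = [[-28, -28], [-5, -4]].
Left-multiplying both sides by R⁻¹ gives Y = R⁻¹(A − B).
R has determinant 1; R⁻¹ = [[1, -6], [0, 1]].
Y = R⁻¹(A − B) = [[2, -4], [-5, -4]].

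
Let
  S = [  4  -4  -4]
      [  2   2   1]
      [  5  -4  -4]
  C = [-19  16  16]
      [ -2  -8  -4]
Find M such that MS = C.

M = [[-1, 0, -3], [-6, -4, 6]]

S is on the right of M, so right-multiply by S⁻¹: M = CS⁻¹.
det S = 4, so S⁻¹ = [[-1, 0, 1], [13/4, 1, -3], [-9/2, -1, 4]].
M = CS⁻¹ = [[-19, 16, 16], [-2, -8, -4]] · [[-1, 0, 1], [13/4, 1, -3], [-9/2, -1, 4]] = [[-1, 0, -3], [-6, -4, 6]].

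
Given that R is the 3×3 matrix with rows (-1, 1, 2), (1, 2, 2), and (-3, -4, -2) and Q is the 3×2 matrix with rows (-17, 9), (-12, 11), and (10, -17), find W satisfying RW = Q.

Left-multiplying both sides by R⁻¹ gives W = R⁻¹Q.
det R = -4; the adjugate gives R⁻¹ = [[-1, 3/2, 1/2], [1, -2, -1], [-1/2, 7/4, 3/4]].
W = R⁻¹Q = [[-1, 3/2, 1/2], [1, -2, -1], [-1/2, 7/4, 3/4]] · [[-17, 9], [-12, 11], [10, -17]] = [[4, -1], [-3, 4], [-5, 2]].

W = [[4, -1], [-3, 4], [-5, 2]]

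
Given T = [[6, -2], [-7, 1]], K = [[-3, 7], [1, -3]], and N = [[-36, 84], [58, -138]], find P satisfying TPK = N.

P = T⁻¹NK⁻¹ (apply T⁻¹ on the left and K⁻¹ on the right).
T has determinant -8; T⁻¹ = [[-1/8, -1/4], [-7/8, -3/4]].
K has determinant 2; K⁻¹ = [[-3/2, -7/2], [-1/2, -3/2]].
T⁻¹N = [[-10, 24], [-12, 30]].
P = (T⁻¹N)K⁻¹ = [[3, -1], [3, -3]].

P = [[3, -1], [3, -3]]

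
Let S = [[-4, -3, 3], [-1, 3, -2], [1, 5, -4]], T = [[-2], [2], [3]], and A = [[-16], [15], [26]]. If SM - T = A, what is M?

M = [[0], [5], [-1]]

SM = A + T = [[-18], [17], [29]].
Since S multiplies M on the left, M = S⁻¹(A + T).
S has determinant 2; S⁻¹ = [[-1, 3/2, -3/2], [-3, 13/2, -11/2], [-4, 17/2, -15/2]].
M = S⁻¹(A + T) = [[0], [5], [-1]].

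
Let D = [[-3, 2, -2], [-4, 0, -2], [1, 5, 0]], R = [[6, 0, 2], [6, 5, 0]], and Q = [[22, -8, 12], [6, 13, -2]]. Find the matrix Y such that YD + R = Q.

YD = Q − R = [[16, -8, 10], [0, 8, -2]].
D is on the right of Y, so right-multiply by D⁻¹: Y = (Q − R)D⁻¹.
det D = 6; the adjugate gives D⁻¹ = [[5/3, -5/3, -2/3], [-1/3, 1/3, 1/3], [-10/3, 17/6, 4/3]].
Y = (Q − R)D⁻¹ = [[-4, -1, 0], [4, -3, 0]].

Y = [[-4, -1, 0], [4, -3, 0]]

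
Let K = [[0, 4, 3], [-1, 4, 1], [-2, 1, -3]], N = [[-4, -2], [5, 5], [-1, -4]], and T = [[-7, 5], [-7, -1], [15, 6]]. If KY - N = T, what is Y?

KY = T + N = [[-11, 3], [-2, 4], [14, 2]].
Since K multiplies Y on the left, Y = K⁻¹(T + N).
det K = 1; the adjugate gives K⁻¹ = [[-13, 15, -8], [-5, 6, -3], [7, -8, 4]].
Y = K⁻¹(T + N) = [[1, 5], [1, 3], [-5, -3]].

Y = [[1, 5], [1, 3], [-5, -3]]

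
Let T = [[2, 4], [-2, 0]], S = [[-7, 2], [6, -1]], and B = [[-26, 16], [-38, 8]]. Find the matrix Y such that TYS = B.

Left-multiply by T⁻¹ and right-multiply by S⁻¹: Y = T⁻¹BS⁻¹.
T has determinant 8; T⁻¹ = [[0, -1/2], [1/4, 1/4]].
det S = -5, so S⁻¹ = [[1/5, 2/5], [6/5, 7/5]].
T⁻¹B = [[19, -4], [-16, 6]].
Y = (T⁻¹B)S⁻¹ = [[-1, 2], [4, 2]].

Y = [[-1, 2], [4, 2]]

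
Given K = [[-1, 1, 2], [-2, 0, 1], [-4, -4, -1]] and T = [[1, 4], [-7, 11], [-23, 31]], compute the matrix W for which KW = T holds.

W = [[5, -5], [0, -3], [3, 1]]

K is on the left of W, so left-multiply by K⁻¹: W = K⁻¹T.
det K = 6; the adjugate gives K⁻¹ = [[2/3, -7/6, 1/6], [-1, 3/2, -1/2], [4/3, -4/3, 1/3]].
W = K⁻¹T = [[2/3, -7/6, 1/6], [-1, 3/2, -1/2], [4/3, -4/3, 1/3]] · [[1, 4], [-7, 11], [-23, 31]] = [[5, -5], [0, -3], [3, 1]].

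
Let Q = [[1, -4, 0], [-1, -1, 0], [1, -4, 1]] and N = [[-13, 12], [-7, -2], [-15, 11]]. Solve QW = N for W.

Left-multiplying both sides by Q⁻¹ gives W = Q⁻¹N.
det Q = -5, so Q⁻¹ = [[1/5, -4/5, 0], [-1/5, -1/5, 0], [-1, 0, 1]].
W = Q⁻¹N = [[1/5, -4/5, 0], [-1/5, -1/5, 0], [-1, 0, 1]] · [[-13, 12], [-7, -2], [-15, 11]] = [[3, 4], [4, -2], [-2, -1]].

W = [[3, 4], [4, -2], [-2, -1]]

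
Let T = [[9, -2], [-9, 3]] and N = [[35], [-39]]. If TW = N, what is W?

W = [[3], [-4]]

Since T multiplies W on the left, W = T⁻¹N.
det T = 9; the adjugate gives T⁻¹ = [[1/3, 2/9], [1, 1]].
W = T⁻¹N = [[1/3, 2/9], [1, 1]] · [[35], [-39]] = [[3], [-4]].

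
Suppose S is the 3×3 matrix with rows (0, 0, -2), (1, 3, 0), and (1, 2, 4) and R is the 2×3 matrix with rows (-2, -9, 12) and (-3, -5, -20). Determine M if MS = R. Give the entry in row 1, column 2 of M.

S is on the right of M, so right-multiply by S⁻¹: M = RS⁻¹.
det S = 2; the adjugate gives S⁻¹ = [[6, -2, 3], [-2, 1, -1], [-1/2, 0, 0]].
M = RS⁻¹ = [[-2, -9, 12], [-3, -5, -20]] · [[6, -2, 3], [-2, 1, -1], [-1/2, 0, 0]] = [[0, -5, 3], [2, 1, -4]].

-5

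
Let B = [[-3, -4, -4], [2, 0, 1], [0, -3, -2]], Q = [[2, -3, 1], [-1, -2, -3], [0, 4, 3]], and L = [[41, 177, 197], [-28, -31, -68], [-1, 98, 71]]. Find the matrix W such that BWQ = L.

Isolating W: multiply by B⁻¹ from the left and Q⁻¹ from the right, so W = B⁻¹LQ⁻¹.
det B = -1; the adjugate gives B⁻¹ = [[-3, -4, 4], [-4, -6, 5], [6, 9, -8]].
Q has determinant -1; Q⁻¹ = [[-6, -13, -11], [-3, -6, -5], [4, 8, 7]].
B⁻¹L = [[-15, -15, -35], [-1, -32, -25], [2, -1, 2]].
W = (B⁻¹L)Q⁻¹ = [[-5, 5, -5], [2, 5, -4], [-1, -4, -3]].

W = [[-5, 5, -5], [2, 5, -4], [-1, -4, -3]]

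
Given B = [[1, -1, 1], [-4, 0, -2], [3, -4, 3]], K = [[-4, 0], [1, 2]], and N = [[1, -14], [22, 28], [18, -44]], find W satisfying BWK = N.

Isolating W: multiply by B⁻¹ from the left and K⁻¹ from the right, so W = B⁻¹NK⁻¹.
det B = 2; the adjugate gives B⁻¹ = [[-4, -1/2, 1], [3, 0, -1], [8, 1/2, -2]].
K has determinant -8; K⁻¹ = [[-1/4, 0], [1/8, 1/2]].
B⁻¹N = [[3, -2], [-15, 2], [-17, -10]].
W = (B⁻¹N)K⁻¹ = [[-1, -1], [4, 1], [3, -5]].

W = [[-1, -1], [4, 1], [3, -5]]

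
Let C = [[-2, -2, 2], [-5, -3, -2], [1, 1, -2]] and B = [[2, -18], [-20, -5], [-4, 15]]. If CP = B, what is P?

Since C multiplies P on the left, P = C⁻¹B.
det C = 4; the adjugate gives C⁻¹ = [[2, -1/2, 5/2], [-3, 1/2, -7/2], [-1/2, 0, -1]].
P = C⁻¹B = [[2, -1/2, 5/2], [-3, 1/2, -7/2], [-1/2, 0, -1]] · [[2, -18], [-20, -5], [-4, 15]] = [[4, 4], [-2, -1], [3, -6]].

P = [[4, 4], [-2, -1], [3, -6]]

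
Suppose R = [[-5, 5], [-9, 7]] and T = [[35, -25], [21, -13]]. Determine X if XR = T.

X = [[2, -5], [3, -4]]

R is on the right of X, so right-multiply by R⁻¹: X = TR⁻¹.
det R = 10, so R⁻¹ = [[7/10, -1/2], [9/10, -1/2]].
X = TR⁻¹ = [[35, -25], [21, -13]] · [[7/10, -1/2], [9/10, -1/2]] = [[2, -5], [3, -4]].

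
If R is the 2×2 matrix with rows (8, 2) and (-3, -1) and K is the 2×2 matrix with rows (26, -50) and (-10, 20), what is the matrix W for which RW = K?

Left-multiplying both sides by R⁻¹ gives W = R⁻¹K.
R has determinant -2; R⁻¹ = [[1/2, 1], [-3/2, -4]].
W = R⁻¹K = [[1/2, 1], [-3/2, -4]] · [[26, -50], [-10, 20]] = [[3, -5], [1, -5]].

W = [[3, -5], [1, -5]]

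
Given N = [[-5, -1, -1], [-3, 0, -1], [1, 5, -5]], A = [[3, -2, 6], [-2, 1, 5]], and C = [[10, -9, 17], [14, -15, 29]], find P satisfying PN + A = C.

P = [[-3, 2, -2], [-4, 0, -4]]

PN = C − A = [[7, -7, 11], [16, -16, 24]].
N is on the right of P, so right-multiply by N⁻¹: P = (C − A)N⁻¹.
N has determinant 6; N⁻¹ = [[5/6, -5/3, 1/6], [-8/3, 13/3, -1/3], [-5/2, 4, -1/2]].
P = (C − A)N⁻¹ = [[-3, 2, -2], [-4, 0, -4]].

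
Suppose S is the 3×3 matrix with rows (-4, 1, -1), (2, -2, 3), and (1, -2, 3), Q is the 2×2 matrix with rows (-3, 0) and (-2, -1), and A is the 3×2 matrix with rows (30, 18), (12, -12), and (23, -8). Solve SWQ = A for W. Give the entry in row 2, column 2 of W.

-2

W = S⁻¹AQ⁻¹ (apply S⁻¹ on the left and Q⁻¹ on the right).
S has determinant -1; S⁻¹ = [[0, 1, -1], [3, 11, -10], [2, 7, -6]].
det Q = 3, so Q⁻¹ = [[-1/3, 0], [2/3, -1]].
S⁻¹A = [[-11, -4], [-8, 2], [6, 0]].
W = (S⁻¹A)Q⁻¹ = [[1, 4], [4, -2], [-2, 0]].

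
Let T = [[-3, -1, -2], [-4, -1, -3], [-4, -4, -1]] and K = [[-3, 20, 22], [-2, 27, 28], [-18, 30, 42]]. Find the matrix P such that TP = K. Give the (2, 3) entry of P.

Since T multiplies P on the left, P = T⁻¹K.
det T = 1, so T⁻¹ = [[-11, 7, 1], [8, -5, -1], [12, -8, -1]].
P = T⁻¹K = [[-11, 7, 1], [8, -5, -1], [12, -8, -1]] · [[-3, 20, 22], [-2, 27, 28], [-18, 30, 42]] = [[1, -1, -4], [4, -5, -6], [-2, -6, -2]].

-6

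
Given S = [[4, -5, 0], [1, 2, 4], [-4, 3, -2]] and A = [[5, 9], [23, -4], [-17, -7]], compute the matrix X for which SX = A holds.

X = [[5, 6], [3, 3], [3, -4]]

Since S multiplies X on the left, X = S⁻¹A.
S has determinant 6; S⁻¹ = [[-8/3, -5/3, -10/3], [-7/3, -4/3, -8/3], [11/6, 4/3, 13/6]].
X = S⁻¹A = [[-8/3, -5/3, -10/3], [-7/3, -4/3, -8/3], [11/6, 4/3, 13/6]] · [[5, 9], [23, -4], [-17, -7]] = [[5, 6], [3, 3], [3, -4]].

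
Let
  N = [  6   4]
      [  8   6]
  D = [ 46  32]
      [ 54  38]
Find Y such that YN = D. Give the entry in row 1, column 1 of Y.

5

Since N sits to the right of Y, Y = DN⁻¹.
N has determinant 4; N⁻¹ = [[3/2, -1], [-2, 3/2]].
Y = DN⁻¹ = [[46, 32], [54, 38]] · [[3/2, -1], [-2, 3/2]] = [[5, 2], [5, 3]].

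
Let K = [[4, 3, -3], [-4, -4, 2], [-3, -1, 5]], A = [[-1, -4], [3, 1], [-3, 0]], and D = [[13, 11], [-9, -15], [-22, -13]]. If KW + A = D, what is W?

W = [[-1, 0], [2, 3], [-4, -2]]

KW = D − A = [[14, 15], [-12, -16], [-19, -13]].
K is on the left of W, so left-multiply by K⁻¹: W = K⁻¹(D − A).
det K = -6; the adjugate gives K⁻¹ = [[3, 2, 1], [-7/3, -11/6, -2/3], [4/3, 5/6, 2/3]].
W = K⁻¹(D − A) = [[-1, 0], [2, 3], [-4, -2]].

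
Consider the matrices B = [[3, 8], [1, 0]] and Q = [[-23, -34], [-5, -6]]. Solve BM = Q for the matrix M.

M = [[-5, -6], [-1, -2]]

Since B multiplies M on the left, M = B⁻¹Q.
det B = -8; the adjugate gives B⁻¹ = [[0, 1], [1/8, -3/8]].
M = B⁻¹Q = [[0, 1], [1/8, -3/8]] · [[-23, -34], [-5, -6]] = [[-5, -6], [-1, -2]].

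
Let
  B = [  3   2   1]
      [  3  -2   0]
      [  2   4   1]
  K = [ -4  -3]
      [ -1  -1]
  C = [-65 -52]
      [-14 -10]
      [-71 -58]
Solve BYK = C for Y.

Y = B⁻¹CK⁻¹ (apply B⁻¹ on the left and K⁻¹ on the right).
det B = 4, so B⁻¹ = [[-1/2, 1/2, 1/2], [-3/4, 1/4, 3/4], [4, -2, -3]].
det K = 1; the adjugate gives K⁻¹ = [[-1, 3], [1, -4]].
B⁻¹C = [[-10, -8], [-8, -7], [-19, -14]].
Y = (B⁻¹C)K⁻¹ = [[2, 2], [1, 4], [5, -1]].

Y = [[2, 2], [1, 4], [5, -1]]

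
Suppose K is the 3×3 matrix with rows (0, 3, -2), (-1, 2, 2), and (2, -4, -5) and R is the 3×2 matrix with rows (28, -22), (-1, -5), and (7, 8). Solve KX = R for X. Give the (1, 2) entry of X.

Since K multiplies X on the left, X = K⁻¹R.
det K = -3, so K⁻¹ = [[2/3, -23/3, -10/3], [1/3, -4/3, -2/3], [0, -2, -1]].
X = K⁻¹R = [[2/3, -23/3, -10/3], [1/3, -4/3, -2/3], [0, -2, -1]] · [[28, -22], [-1, -5], [7, 8]] = [[3, -3], [6, -6], [-5, 2]].

-3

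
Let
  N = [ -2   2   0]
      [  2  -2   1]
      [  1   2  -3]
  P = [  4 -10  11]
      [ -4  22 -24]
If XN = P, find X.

X = [[2, 5, -2], [-1, -6, 6]]

N is on the right of X, so right-multiply by N⁻¹: X = PN⁻¹.
det N = 6, so N⁻¹ = [[2/3, 1, 1/3], [7/6, 1, 1/3], [1, 1, 0]].
X = PN⁻¹ = [[4, -10, 11], [-4, 22, -24]] · [[2/3, 1, 1/3], [7/6, 1, 1/3], [1, 1, 0]] = [[2, 5, -2], [-1, -6, 6]].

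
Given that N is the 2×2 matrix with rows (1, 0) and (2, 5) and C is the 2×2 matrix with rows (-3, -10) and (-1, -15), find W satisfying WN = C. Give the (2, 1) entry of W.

N is on the right of W, so right-multiply by N⁻¹: W = CN⁻¹.
det N = 5; the adjugate gives N⁻¹ = [[1, 0], [-2/5, 1/5]].
W = CN⁻¹ = [[-3, -10], [-1, -15]] · [[1, 0], [-2/5, 1/5]] = [[1, -2], [5, -3]].

5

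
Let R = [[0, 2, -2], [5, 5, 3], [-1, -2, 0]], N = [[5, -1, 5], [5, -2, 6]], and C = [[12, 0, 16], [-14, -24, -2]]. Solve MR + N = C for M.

MR = C − N = [[7, 1, 11], [-19, -22, -8]].
Since R sits to the right of M, M = (C − N)R⁻¹.
det R = 4; the adjugate gives R⁻¹ = [[3/2, 1, 4], [-3/4, -1/2, -5/2], [-5/4, -1/2, -5/2]].
M = (C − N)R⁻¹ = [[-4, 1, -2], [-2, -4, -1]].

M = [[-4, 1, -2], [-2, -4, -1]]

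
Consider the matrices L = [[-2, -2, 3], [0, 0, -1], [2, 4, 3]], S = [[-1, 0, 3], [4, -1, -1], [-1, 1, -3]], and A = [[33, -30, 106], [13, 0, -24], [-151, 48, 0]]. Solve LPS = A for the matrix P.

P = [[4, -2, 4], [-4, -5, 4], [4, -3, -3]]

Isolating P: multiply by L⁻¹ from the left and S⁻¹ from the right, so P = L⁻¹AS⁻¹.
L has determinant -4; L⁻¹ = [[-1, -9/2, -1/2], [1/2, 3, 1/2], [0, -1, 0]].
det S = 5; the adjugate gives S⁻¹ = [[4/5, 3/5, 3/5], [13/5, 6/5, 11/5], [3/5, 1/5, 1/5]].
L⁻¹A = [[-16, 6, 2], [-20, 9, -19], [-13, 0, 24]].
P = (L⁻¹A)S⁻¹ = [[4, -2, 4], [-4, -5, 4], [4, -3, -3]].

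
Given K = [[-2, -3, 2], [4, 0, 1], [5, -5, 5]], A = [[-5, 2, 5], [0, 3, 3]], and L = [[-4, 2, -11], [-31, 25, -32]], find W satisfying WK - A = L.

WK = L + A = [[-9, 4, -6], [-31, 28, -29]].
Since K sits to the right of W, W = (L + A)K⁻¹.
K has determinant -5; K⁻¹ = [[-1, -1, 3/5], [3, 4, -2], [4, 5, -12/5]].
W = (L + A)K⁻¹ = [[-3, -5, 1], [-1, -2, -5]].

W = [[-3, -5, 1], [-1, -2, -5]]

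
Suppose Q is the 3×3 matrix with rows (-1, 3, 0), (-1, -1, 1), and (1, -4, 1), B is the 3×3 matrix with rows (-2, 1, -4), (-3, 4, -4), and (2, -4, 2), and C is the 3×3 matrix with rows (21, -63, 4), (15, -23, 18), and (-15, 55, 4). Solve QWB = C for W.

W = Q⁻¹CB⁻¹ (apply Q⁻¹ on the left and B⁻¹ on the right).
det Q = 3; the adjugate gives Q⁻¹ = [[1, -1, 1], [2/3, -1/3, 1/3], [5/3, -1/3, 4/3]].
det B = -2, so B⁻¹ = [[4, -7, -6], [1, -2, -2], [-2, 3, 5/2]].
Q⁻¹C = [[-9, 15, -10], [4, -16, -2], [10, -24, 6]].
W = (Q⁻¹C)B⁻¹ = [[-1, 3, -1], [4, -2, 3], [4, -4, 3]].

W = [[-1, 3, -1], [4, -2, 3], [4, -4, 3]]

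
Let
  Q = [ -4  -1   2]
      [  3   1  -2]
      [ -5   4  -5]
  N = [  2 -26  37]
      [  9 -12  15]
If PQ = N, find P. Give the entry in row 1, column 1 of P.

Q is on the right of P, so right-multiply by Q⁻¹: P = NQ⁻¹.
det Q = -3; the adjugate gives Q⁻¹ = [[-1, -1, 0], [-25/3, -10, 2/3], [-17/3, -7, 1/3]].
P = NQ⁻¹ = [[2, -26, 37], [9, -12, 15]] · [[-1, -1, 0], [-25/3, -10, 2/3], [-17/3, -7, 1/3]] = [[5, -1, -5], [6, 6, -3]].

5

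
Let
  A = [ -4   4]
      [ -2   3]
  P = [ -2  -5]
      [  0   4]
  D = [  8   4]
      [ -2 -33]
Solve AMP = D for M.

M = [[4, -4], [3, -5]]

Left-multiply by A⁻¹ and right-multiply by P⁻¹: M = A⁻¹DP⁻¹.
A has determinant -4; A⁻¹ = [[-3/4, 1], [-1/2, 1]].
det P = -8; the adjugate gives P⁻¹ = [[-1/2, -5/8], [0, 1/4]].
A⁻¹D = [[-8, -36], [-6, -35]].
M = (A⁻¹D)P⁻¹ = [[4, -4], [3, -5]].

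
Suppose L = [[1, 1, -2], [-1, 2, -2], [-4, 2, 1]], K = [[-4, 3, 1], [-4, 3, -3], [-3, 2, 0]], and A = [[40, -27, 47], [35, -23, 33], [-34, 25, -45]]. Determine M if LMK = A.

Left-multiply by L⁻¹ and right-multiply by K⁻¹: M = L⁻¹AK⁻¹.
L has determinant 3; L⁻¹ = [[2, -5/3, 2/3], [3, -7/3, 4/3], [2, -2, 1]].
det K = 4; the adjugate gives K⁻¹ = [[3/2, 1/2, -3], [9/4, 3/4, -4], [1/4, -1/4, 0]].
L⁻¹A = [[-1, 1, 9], [-7, 6, 4], [-24, 17, -17]].
M = (L⁻¹A)K⁻¹ = [[3, -2, -1], [4, 0, -3], [-2, 5, 4]].

M = [[3, -2, -1], [4, 0, -3], [-2, 5, 4]]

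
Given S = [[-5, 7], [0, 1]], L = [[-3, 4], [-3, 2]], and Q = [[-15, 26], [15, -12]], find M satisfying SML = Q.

M = [[-3, -5], [-1, -4]]

M = S⁻¹QL⁻¹ (apply S⁻¹ on the left and L⁻¹ on the right).
det S = -5, so S⁻¹ = [[-1/5, 7/5], [0, 1]].
det L = 6; the adjugate gives L⁻¹ = [[1/3, -2/3], [1/2, -1/2]].
S⁻¹Q = [[24, -22], [15, -12]].
M = (S⁻¹Q)L⁻¹ = [[-3, -5], [-1, -4]].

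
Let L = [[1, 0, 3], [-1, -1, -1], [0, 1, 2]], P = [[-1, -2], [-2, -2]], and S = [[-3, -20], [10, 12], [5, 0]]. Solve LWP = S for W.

W = [[2, 5], [-5, 3], [5, -4]]

Isolating W: multiply by L⁻¹ from the left and P⁻¹ from the right, so W = L⁻¹SP⁻¹.
det L = -4; the adjugate gives L⁻¹ = [[1/4, -3/4, -3/4], [-1/2, -1/2, 1/2], [1/4, 1/4, 1/4]].
P has determinant -2; P⁻¹ = [[1, -1], [-1, 1/2]].
L⁻¹S = [[-12, -14], [-1, 4], [3, -2]].
W = (L⁻¹S)P⁻¹ = [[2, 5], [-5, 3], [5, -4]].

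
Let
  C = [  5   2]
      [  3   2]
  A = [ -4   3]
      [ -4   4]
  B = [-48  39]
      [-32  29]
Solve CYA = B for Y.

Isolating Y: multiply by C⁻¹ from the left and A⁻¹ from the right, so Y = C⁻¹BA⁻¹.
det C = 4, so C⁻¹ = [[1/2, -1/2], [-3/4, 5/4]].
det A = -4, so A⁻¹ = [[-1, 3/4], [-1, 1]].
C⁻¹B = [[-8, 5], [-4, 7]].
Y = (C⁻¹B)A⁻¹ = [[3, -1], [-3, 4]].

Y = [[3, -1], [-3, 4]]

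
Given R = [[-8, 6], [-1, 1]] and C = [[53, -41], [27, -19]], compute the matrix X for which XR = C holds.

X = [[-6, -5], [-4, 5]]

R is on the right of X, so right-multiply by R⁻¹: X = CR⁻¹.
det R = -2, so R⁻¹ = [[-1/2, 3], [-1/2, 4]].
X = CR⁻¹ = [[53, -41], [27, -19]] · [[-1/2, 3], [-1/2, 4]] = [[-6, -5], [-4, 5]].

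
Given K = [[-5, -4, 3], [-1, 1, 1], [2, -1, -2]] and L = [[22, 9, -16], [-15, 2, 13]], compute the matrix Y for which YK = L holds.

Y = [[-3, 1, 4], [1, 2, -4]]

K is on the right of Y, so right-multiply by K⁻¹: Y = LK⁻¹.
K has determinant 2; K⁻¹ = [[-1/2, -11/2, -7/2], [0, 2, 1], [-1/2, -13/2, -9/2]].
Y = LK⁻¹ = [[22, 9, -16], [-15, 2, 13]] · [[-1/2, -11/2, -7/2], [0, 2, 1], [-1/2, -13/2, -9/2]] = [[-3, 1, 4], [1, 2, -4]].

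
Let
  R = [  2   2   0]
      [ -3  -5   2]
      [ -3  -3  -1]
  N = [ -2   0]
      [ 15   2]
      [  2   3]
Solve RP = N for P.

R is on the left of P, so left-multiply by R⁻¹: P = R⁻¹N.
R has determinant 4; R⁻¹ = [[11/4, 1/2, 1], [-9/4, -1/2, -1], [-3/2, 0, -1]].
P = R⁻¹N = [[11/4, 1/2, 1], [-9/4, -1/2, -1], [-3/2, 0, -1]] · [[-2, 0], [15, 2], [2, 3]] = [[4, 4], [-5, -4], [1, -3]].

P = [[4, 4], [-5, -4], [1, -3]]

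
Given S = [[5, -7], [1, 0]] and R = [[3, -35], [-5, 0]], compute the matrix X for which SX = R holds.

X = [[-5, 0], [-4, 5]]

Left-multiplying both sides by S⁻¹ gives X = S⁻¹R.
S has determinant 7; S⁻¹ = [[0, 1], [-1/7, 5/7]].
X = S⁻¹R = [[0, 1], [-1/7, 5/7]] · [[3, -35], [-5, 0]] = [[-5, 0], [-4, 5]].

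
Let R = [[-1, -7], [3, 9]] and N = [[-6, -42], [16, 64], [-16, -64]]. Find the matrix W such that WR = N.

W = [[6, 0], [-4, 4], [4, -4]]

R is on the right of W, so right-multiply by R⁻¹: W = NR⁻¹.
R has determinant 12; R⁻¹ = [[3/4, 7/12], [-1/4, -1/12]].
W = NR⁻¹ = [[-6, -42], [16, 64], [-16, -64]] · [[3/4, 7/12], [-1/4, -1/12]] = [[6, 0], [-4, 4], [4, -4]].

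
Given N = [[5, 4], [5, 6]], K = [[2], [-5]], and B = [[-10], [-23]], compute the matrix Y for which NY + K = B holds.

NY = B − K = [[-12], [-18]].
N is on the left of Y, so left-multiply by N⁻¹: Y = N⁻¹(B − K).
N has determinant 10; N⁻¹ = [[3/5, -2/5], [-1/2, 1/2]].
Y = N⁻¹(B − K) = [[0], [-3]].

Y = [[0], [-3]]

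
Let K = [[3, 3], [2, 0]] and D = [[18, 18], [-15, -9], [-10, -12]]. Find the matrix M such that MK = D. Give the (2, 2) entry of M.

Right-multiplying both sides by K⁻¹ gives M = DK⁻¹.
det K = -6, so K⁻¹ = [[0, 1/2], [1/3, -1/2]].
M = DK⁻¹ = [[18, 18], [-15, -9], [-10, -12]] · [[0, 1/2], [1/3, -1/2]] = [[6, 0], [-3, -3], [-4, 1]].

-3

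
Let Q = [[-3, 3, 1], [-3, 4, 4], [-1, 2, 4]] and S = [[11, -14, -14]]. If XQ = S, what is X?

Right-multiplying both sides by Q⁻¹ gives X = SQ⁻¹.
det Q = -2; the adjugate gives Q⁻¹ = [[-4, 5, -4], [-4, 11/2, -9/2], [1, -3/2, 3/2]].
X = SQ⁻¹ = [[11, -14, -14]] · [[-4, 5, -4], [-4, 11/2, -9/2], [1, -3/2, 3/2]] = [[-2, -1, -2]].

X = [[-2, -1, -2]]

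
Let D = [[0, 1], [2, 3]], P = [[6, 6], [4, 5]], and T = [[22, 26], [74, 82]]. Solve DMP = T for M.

M = [[2, -2], [1, 4]]

Isolating M: multiply by D⁻¹ from the left and P⁻¹ from the right, so M = D⁻¹TP⁻¹.
det D = -2; the adjugate gives D⁻¹ = [[-3/2, 1/2], [1, 0]].
det P = 6, so P⁻¹ = [[5/6, -1], [-2/3, 1]].
D⁻¹T = [[4, 2], [22, 26]].
M = (D⁻¹T)P⁻¹ = [[2, -2], [1, 4]].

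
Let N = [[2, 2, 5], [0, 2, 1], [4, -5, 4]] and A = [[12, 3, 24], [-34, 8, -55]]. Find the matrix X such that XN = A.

Right-multiplying both sides by N⁻¹ gives X = AN⁻¹.
det N = -6; the adjugate gives N⁻¹ = [[-13/6, 11/2, 4/3], [-2/3, 2, 1/3], [4/3, -3, -2/3]].
X = AN⁻¹ = [[12, 3, 24], [-34, 8, -55]] · [[-13/6, 11/2, 4/3], [-2/3, 2, 1/3], [4/3, -3, -2/3]] = [[4, 0, 1], [-5, -6, -6]].

X = [[4, 0, 1], [-5, -6, -6]]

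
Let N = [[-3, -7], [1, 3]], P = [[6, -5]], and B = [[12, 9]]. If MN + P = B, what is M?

MN = B − P = [[6, 14]].
Since N sits to the right of M, M = (B − P)N⁻¹.
N has determinant -2; N⁻¹ = [[-3/2, -7/2], [1/2, 3/2]].
M = (B − P)N⁻¹ = [[-2, 0]].

M = [[-2, 0]]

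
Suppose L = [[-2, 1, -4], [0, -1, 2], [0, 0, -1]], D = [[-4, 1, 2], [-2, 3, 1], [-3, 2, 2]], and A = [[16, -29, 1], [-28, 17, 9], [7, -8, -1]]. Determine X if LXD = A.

X = L⁻¹AD⁻¹ (apply L⁻¹ on the left and D⁻¹ on the right).
det L = -2, so L⁻¹ = [[-1/2, -1/2, 1], [0, -1, -2], [0, 0, -1]].
det D = -5, so D⁻¹ = [[-4/5, -2/5, 1], [-1/5, 2/5, 0], [-1, -1, 2]].
L⁻¹A = [[13, -2, -6], [14, -1, -7], [-7, 8, 1]].
X = (L⁻¹A)D⁻¹ = [[-4, 0, 1], [-4, 1, 0], [3, 5, -5]].

X = [[-4, 0, 1], [-4, 1, 0], [3, 5, -5]]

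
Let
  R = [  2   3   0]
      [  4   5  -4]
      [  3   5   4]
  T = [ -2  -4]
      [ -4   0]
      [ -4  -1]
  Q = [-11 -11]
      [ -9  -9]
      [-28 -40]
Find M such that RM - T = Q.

M = [[-5, 0], [-1, -5], [-3, -4]]

RM = Q + T = [[-13, -15], [-13, -9], [-32, -41]].
Since R multiplies M on the left, M = R⁻¹(Q + T).
det R = -4; the adjugate gives R⁻¹ = [[-10, 3, 3], [7, -2, -2], [-5/4, 1/4, 1/2]].
M = R⁻¹(Q + T) = [[-5, 0], [-1, -5], [-3, -4]].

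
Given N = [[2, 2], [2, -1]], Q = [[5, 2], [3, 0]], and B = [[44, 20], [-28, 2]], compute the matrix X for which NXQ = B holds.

X = [[2, -4], [3, 3]]

Left-multiply by N⁻¹ and right-multiply by Q⁻¹: X = N⁻¹BQ⁻¹.
det N = -6; the adjugate gives N⁻¹ = [[1/6, 1/3], [1/3, -1/3]].
det Q = -6, so Q⁻¹ = [[0, 1/3], [1/2, -5/6]].
N⁻¹B = [[-2, 4], [24, 6]].
X = (N⁻¹B)Q⁻¹ = [[2, -4], [3, 3]].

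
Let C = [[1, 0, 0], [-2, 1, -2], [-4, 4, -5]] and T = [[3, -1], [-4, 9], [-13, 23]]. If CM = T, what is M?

M = [[3, -1], [-4, 1], [-3, -3]]

Since C multiplies M on the left, M = C⁻¹T.
det C = 3, so C⁻¹ = [[1, 0, 0], [-2/3, -5/3, 2/3], [-4/3, -4/3, 1/3]].
M = C⁻¹T = [[1, 0, 0], [-2/3, -5/3, 2/3], [-4/3, -4/3, 1/3]] · [[3, -1], [-4, 9], [-13, 23]] = [[3, -1], [-4, 1], [-3, -3]].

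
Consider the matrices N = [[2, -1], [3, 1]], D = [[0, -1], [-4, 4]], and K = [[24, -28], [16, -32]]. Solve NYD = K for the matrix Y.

Isolating Y: multiply by N⁻¹ from the left and D⁻¹ from the right, so Y = N⁻¹KD⁻¹.
N has determinant 5; N⁻¹ = [[1/5, 1/5], [-3/5, 2/5]].
det D = -4; the adjugate gives D⁻¹ = [[-1, -1/4], [-1, 0]].
N⁻¹K = [[8, -12], [-8, 4]].
Y = (N⁻¹K)D⁻¹ = [[4, -2], [4, 2]].

Y = [[4, -2], [4, 2]]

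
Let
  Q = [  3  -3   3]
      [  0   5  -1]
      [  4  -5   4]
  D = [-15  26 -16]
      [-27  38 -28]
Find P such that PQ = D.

P = [[3, 1, -6], [-1, 1, -6]]

Right-multiplying both sides by Q⁻¹ gives P = DQ⁻¹.
det Q = -3, so Q⁻¹ = [[-5, 1, 4], [4/3, 0, -1], [20/3, -1, -5]].
P = DQ⁻¹ = [[-15, 26, -16], [-27, 38, -28]] · [[-5, 1, 4], [4/3, 0, -1], [20/3, -1, -5]] = [[3, 1, -6], [-1, 1, -6]].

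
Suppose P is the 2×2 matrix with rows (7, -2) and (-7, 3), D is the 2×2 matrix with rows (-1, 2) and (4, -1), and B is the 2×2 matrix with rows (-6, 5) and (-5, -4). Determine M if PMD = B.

M = [[0, -1], [-1, -3]]

Isolating M: multiply by P⁻¹ from the left and D⁻¹ from the right, so M = P⁻¹BD⁻¹.
det P = 7; the adjugate gives P⁻¹ = [[3/7, 2/7], [1, 1]].
det D = -7; the adjugate gives D⁻¹ = [[1/7, 2/7], [4/7, 1/7]].
P⁻¹B = [[-4, 1], [-11, 1]].
M = (P⁻¹B)D⁻¹ = [[0, -1], [-1, -3]].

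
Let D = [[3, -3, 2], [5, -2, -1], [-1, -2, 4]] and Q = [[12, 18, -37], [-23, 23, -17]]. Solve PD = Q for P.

P = [[-6, 5, -5], [-1, -5, -5]]

Right-multiplying both sides by D⁻¹ gives P = QD⁻¹.
det D = 3; the adjugate gives D⁻¹ = [[-10/3, 8/3, 7/3], [-19/3, 14/3, 13/3], [-4, 3, 3]].
P = QD⁻¹ = [[12, 18, -37], [-23, 23, -17]] · [[-10/3, 8/3, 7/3], [-19/3, 14/3, 13/3], [-4, 3, 3]] = [[-6, 5, -5], [-1, -5, -5]].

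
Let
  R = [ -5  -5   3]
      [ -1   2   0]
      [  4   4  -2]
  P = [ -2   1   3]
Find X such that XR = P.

X = [[5, 1, 6]]

Right-multiplying both sides by R⁻¹ gives X = PR⁻¹.
det R = -6; the adjugate gives R⁻¹ = [[2/3, -1/3, 1], [1/3, 1/3, 1/2], [2, 0, 5/2]].
X = PR⁻¹ = [[-2, 1, 3]] · [[2/3, -1/3, 1], [1/3, 1/3, 1/2], [2, 0, 5/2]] = [[5, 1, 6]].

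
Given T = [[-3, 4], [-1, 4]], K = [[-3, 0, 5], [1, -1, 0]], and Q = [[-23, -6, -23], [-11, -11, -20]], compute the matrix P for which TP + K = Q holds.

TP = Q − K = [[-20, -6, -28], [-12, -10, -20]].
Left-multiplying both sides by T⁻¹ gives P = T⁻¹(Q − K).
det T = -8, so T⁻¹ = [[-1/2, 1/2], [-1/8, 3/8]].
P = T⁻¹(Q − K) = [[4, -2, 4], [-2, -3, -4]].

P = [[4, -2, 4], [-2, -3, -4]]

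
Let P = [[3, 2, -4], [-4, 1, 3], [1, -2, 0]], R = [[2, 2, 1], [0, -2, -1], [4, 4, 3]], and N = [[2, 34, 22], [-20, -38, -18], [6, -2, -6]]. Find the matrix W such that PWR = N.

W = [[5, -4, 3], [-4, -4, 4], [4, -1, 3]]

Isolating W: multiply by P⁻¹ from the left and R⁻¹ from the right, so W = P⁻¹NR⁻¹.
det P = -4; the adjugate gives P⁻¹ = [[-3/2, -2, -5/2], [-3/4, -1, -7/4], [-7/4, -2, -11/4]].
R has determinant -4; R⁻¹ = [[1/2, 1/2, 0], [1, -1/2, -1/2], [-2, 0, 1]].
P⁻¹N = [[22, 30, 18], [8, 16, 12], [20, 22, 14]].
W = (P⁻¹N)R⁻¹ = [[5, -4, 3], [-4, -4, 4], [4, -1, 3]].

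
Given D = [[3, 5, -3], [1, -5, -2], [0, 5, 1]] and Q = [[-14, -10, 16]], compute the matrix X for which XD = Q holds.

Since D sits to the right of X, X = QD⁻¹.
det D = -5; the adjugate gives D⁻¹ = [[-1, 4, 5], [1/5, -3/5, -3/5], [-1, 3, 4]].
X = QD⁻¹ = [[-14, -10, 16]] · [[-1, 4, 5], [1/5, -3/5, -3/5], [-1, 3, 4]] = [[-4, -2, 0]].

X = [[-4, -2, 0]]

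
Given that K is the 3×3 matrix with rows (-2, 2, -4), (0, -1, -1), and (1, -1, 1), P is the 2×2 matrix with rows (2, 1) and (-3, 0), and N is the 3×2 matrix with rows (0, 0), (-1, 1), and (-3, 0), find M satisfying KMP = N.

Left-multiply by K⁻¹ and right-multiply by P⁻¹: M = K⁻¹NP⁻¹.
K has determinant -2; K⁻¹ = [[1, -1, 3], [1/2, -1, 1], [-1/2, 0, -1]].
det P = 3; the adjugate gives P⁻¹ = [[0, -1/3], [1, 2/3]].
K⁻¹N = [[-8, -1], [-2, -1], [3, 0]].
M = (K⁻¹N)P⁻¹ = [[-1, 2], [-1, 0], [0, -1]].

M = [[-1, 2], [-1, 0], [0, -1]]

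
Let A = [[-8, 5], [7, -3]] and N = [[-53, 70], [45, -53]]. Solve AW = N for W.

A is on the left of W, so left-multiply by A⁻¹: W = A⁻¹N.
A has determinant -11; A⁻¹ = [[3/11, 5/11], [7/11, 8/11]].
W = A⁻¹N = [[3/11, 5/11], [7/11, 8/11]] · [[-53, 70], [45, -53]] = [[6, -5], [-1, 6]].

W = [[6, -5], [-1, 6]]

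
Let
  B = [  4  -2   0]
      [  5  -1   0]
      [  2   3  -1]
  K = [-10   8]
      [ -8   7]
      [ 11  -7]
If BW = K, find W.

Since B multiplies W on the left, W = B⁻¹K.
det B = -6; the adjugate gives B⁻¹ = [[-1/6, 1/3, 0], [-5/6, 2/3, 0], [-17/6, 8/3, -1]].
W = B⁻¹K = [[-1/6, 1/3, 0], [-5/6, 2/3, 0], [-17/6, 8/3, -1]] · [[-10, 8], [-8, 7], [11, -7]] = [[-1, 1], [3, -2], [-4, 3]].

W = [[-1, 1], [3, -2], [-4, 3]]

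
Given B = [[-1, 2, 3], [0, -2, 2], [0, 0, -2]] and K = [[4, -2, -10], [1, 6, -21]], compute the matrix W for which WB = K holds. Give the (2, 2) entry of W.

Right-multiplying both sides by B⁻¹ gives W = KB⁻¹.
det B = -4; the adjugate gives B⁻¹ = [[-1, -1, -5/2], [0, -1/2, -1/2], [0, 0, -1/2]].
W = KB⁻¹ = [[4, -2, -10], [1, 6, -21]] · [[-1, -1, -5/2], [0, -1/2, -1/2], [0, 0, -1/2]] = [[-4, -3, -4], [-1, -4, 5]].

-4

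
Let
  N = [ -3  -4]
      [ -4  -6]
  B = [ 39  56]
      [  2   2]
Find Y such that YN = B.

Y = [[-5, -6], [-2, 1]]

Right-multiplying both sides by N⁻¹ gives Y = BN⁻¹.
det N = 2, so N⁻¹ = [[-3, 2], [2, -3/2]].
Y = BN⁻¹ = [[39, 56], [2, 2]] · [[-3, 2], [2, -3/2]] = [[-5, -6], [-2, 1]].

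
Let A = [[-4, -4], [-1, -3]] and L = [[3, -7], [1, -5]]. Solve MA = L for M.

M = [[-2, 5], [-1, 3]]

Since A sits to the right of M, M = LA⁻¹.
det A = 8; the adjugate gives A⁻¹ = [[-3/8, 1/2], [1/8, -1/2]].
M = LA⁻¹ = [[3, -7], [1, -5]] · [[-3/8, 1/2], [1/8, -1/2]] = [[-2, 5], [-1, 3]].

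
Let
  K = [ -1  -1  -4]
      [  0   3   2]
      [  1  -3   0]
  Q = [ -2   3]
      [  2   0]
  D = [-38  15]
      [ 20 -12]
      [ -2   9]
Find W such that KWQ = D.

Isolating W: multiply by K⁻¹ from the left and Q⁻¹ from the right, so W = K⁻¹DQ⁻¹.
det K = 4; the adjugate gives K⁻¹ = [[3/2, 3, 5/2], [1/2, 1, 1/2], [-3/4, -1, -3/4]].
det Q = -6, so Q⁻¹ = [[0, 1/2], [1/3, 1/3]].
K⁻¹D = [[-2, 9], [0, 0], [10, -6]].
W = (K⁻¹D)Q⁻¹ = [[3, 2], [0, 0], [-2, 3]].

W = [[3, 2], [0, 0], [-2, 3]]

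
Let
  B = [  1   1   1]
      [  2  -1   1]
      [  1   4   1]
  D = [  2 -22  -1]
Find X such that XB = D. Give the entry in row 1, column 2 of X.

B is on the right of X, so right-multiply by B⁻¹: X = DB⁻¹.
det B = 3, so B⁻¹ = [[-5/3, 1, 2/3], [-1/3, 0, 1/3], [3, -1, -1]].
X = DB⁻¹ = [[2, -22, -1]] · [[-5/3, 1, 2/3], [-1/3, 0, 1/3], [3, -1, -1]] = [[1, 3, -5]].

3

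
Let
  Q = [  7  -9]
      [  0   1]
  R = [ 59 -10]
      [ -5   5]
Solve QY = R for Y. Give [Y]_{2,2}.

5

Q is on the left of Y, so left-multiply by Q⁻¹: Y = Q⁻¹R.
Q has determinant 7; Q⁻¹ = [[1/7, 9/7], [0, 1]].
Y = Q⁻¹R = [[1/7, 9/7], [0, 1]] · [[59, -10], [-5, 5]] = [[2, 5], [-5, 5]].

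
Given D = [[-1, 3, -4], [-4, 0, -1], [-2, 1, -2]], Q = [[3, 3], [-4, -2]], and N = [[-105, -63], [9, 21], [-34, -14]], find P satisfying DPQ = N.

P = [[-3, -1], [-2, 4], [1, -2]]

Left-multiply by D⁻¹ and right-multiply by Q⁻¹: P = D⁻¹NQ⁻¹.
det D = -3, so D⁻¹ = [[-1/3, -2/3, 1], [2, 2, -5], [4/3, 5/3, -4]].
det Q = 6; the adjugate gives Q⁻¹ = [[-1/3, -1/2], [2/3, 1/2]].
D⁻¹N = [[-5, -7], [-22, -14], [11, 7]].
P = (D⁻¹N)Q⁻¹ = [[-3, -1], [-2, 4], [1, -2]].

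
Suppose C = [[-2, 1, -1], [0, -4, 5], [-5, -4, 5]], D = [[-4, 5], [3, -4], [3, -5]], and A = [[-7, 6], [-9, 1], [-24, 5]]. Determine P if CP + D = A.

P = [[3, -1], [3, 0], [0, 1]]

CP = A − D = [[-3, 1], [-12, 5], [-27, 10]].
Since C multiplies P on the left, P = C⁻¹(A − D).
C has determinant -5; C⁻¹ = [[0, 1/5, -1/5], [5, 3, -2], [4, 13/5, -8/5]].
P = C⁻¹(A − D) = [[3, -1], [3, 0], [0, 1]].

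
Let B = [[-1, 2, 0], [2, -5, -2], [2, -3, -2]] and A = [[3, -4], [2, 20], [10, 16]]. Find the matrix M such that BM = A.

M = [[5, 0], [4, -2], [-6, -5]]

Left-multiplying both sides by B⁻¹ gives M = B⁻¹A.
det B = -4, so B⁻¹ = [[-1, -1, 1], [0, -1/2, 1/2], [-1, -1/4, -1/4]].
M = B⁻¹A = [[-1, -1, 1], [0, -1/2, 1/2], [-1, -1/4, -1/4]] · [[3, -4], [2, 20], [10, 16]] = [[5, 0], [4, -2], [-6, -5]].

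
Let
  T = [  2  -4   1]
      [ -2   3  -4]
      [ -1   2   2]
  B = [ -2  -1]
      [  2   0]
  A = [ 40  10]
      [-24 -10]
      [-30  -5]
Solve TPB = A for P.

P = [[-5, 2], [0, -2], [0, -2]]

P = T⁻¹AB⁻¹ (apply T⁻¹ on the left and B⁻¹ on the right).
T has determinant -5; T⁻¹ = [[-14/5, -2, -13/5], [-8/5, -1, -6/5], [1/5, 0, 2/5]].
det B = 2, so B⁻¹ = [[0, 1/2], [-1, -1]].
T⁻¹A = [[14, 5], [-4, 0], [-4, 0]].
P = (T⁻¹A)B⁻¹ = [[-5, 2], [0, -2], [0, -2]].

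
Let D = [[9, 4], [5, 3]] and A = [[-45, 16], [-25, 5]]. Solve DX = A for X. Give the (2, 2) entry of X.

-5

D is on the left of X, so left-multiply by D⁻¹: X = D⁻¹A.
det D = 7, so D⁻¹ = [[3/7, -4/7], [-5/7, 9/7]].
X = D⁻¹A = [[3/7, -4/7], [-5/7, 9/7]] · [[-45, 16], [-25, 5]] = [[-5, 4], [0, -5]].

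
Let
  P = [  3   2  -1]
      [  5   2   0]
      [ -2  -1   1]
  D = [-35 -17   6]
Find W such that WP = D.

W = [[-3, -4, 3]]

P is on the right of W, so right-multiply by P⁻¹: W = DP⁻¹.
det P = -3, so P⁻¹ = [[-2/3, 1/3, -2/3], [5/3, -1/3, 5/3], [1/3, 1/3, 4/3]].
W = DP⁻¹ = [[-35, -17, 6]] · [[-2/3, 1/3, -2/3], [5/3, -1/3, 5/3], [1/3, 1/3, 4/3]] = [[-3, -4, 3]].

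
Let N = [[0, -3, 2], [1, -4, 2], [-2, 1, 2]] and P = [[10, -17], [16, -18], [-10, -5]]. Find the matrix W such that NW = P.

W = [[2, 4], [-4, 5], [-1, -1]]

N is on the left of W, so left-multiply by N⁻¹: W = N⁻¹P.
N has determinant 4; N⁻¹ = [[-5/2, 2, 1/2], [-3/2, 1, 1/2], [-7/4, 3/2, 3/4]].
W = N⁻¹P = [[-5/2, 2, 1/2], [-3/2, 1, 1/2], [-7/4, 3/2, 3/4]] · [[10, -17], [16, -18], [-10, -5]] = [[2, 4], [-4, 5], [-1, -1]].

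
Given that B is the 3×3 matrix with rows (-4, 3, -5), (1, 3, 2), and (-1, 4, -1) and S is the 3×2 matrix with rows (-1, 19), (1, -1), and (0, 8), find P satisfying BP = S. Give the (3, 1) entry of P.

B is on the left of P, so left-multiply by B⁻¹: P = B⁻¹S.
det B = 6; the adjugate gives B⁻¹ = [[-11/6, -17/6, 7/2], [-1/6, -1/6, 1/2], [7/6, 13/6, -5/2]].
P = B⁻¹S = [[-11/6, -17/6, 7/2], [-1/6, -1/6, 1/2], [7/6, 13/6, -5/2]] · [[-1, 19], [1, -1], [0, 8]] = [[-1, -4], [0, 1], [1, 0]].

1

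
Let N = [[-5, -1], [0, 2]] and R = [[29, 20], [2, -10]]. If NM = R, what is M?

M = [[-6, -3], [1, -5]]

Left-multiplying both sides by N⁻¹ gives M = N⁻¹R.
det N = -10; the adjugate gives N⁻¹ = [[-1/5, -1/10], [0, 1/2]].
M = N⁻¹R = [[-1/5, -1/10], [0, 1/2]] · [[29, 20], [2, -10]] = [[-6, -3], [1, -5]].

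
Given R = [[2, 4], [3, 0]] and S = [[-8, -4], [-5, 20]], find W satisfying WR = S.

W = [[-1, -2], [5, -5]]

R is on the right of W, so right-multiply by R⁻¹: W = SR⁻¹.
det R = -12, so R⁻¹ = [[0, 1/3], [1/4, -1/6]].
W = SR⁻¹ = [[-8, -4], [-5, 20]] · [[0, 1/3], [1/4, -1/6]] = [[-1, -2], [5, -5]].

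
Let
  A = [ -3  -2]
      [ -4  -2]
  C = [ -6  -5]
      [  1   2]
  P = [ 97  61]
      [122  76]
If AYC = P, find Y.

Y = [[5, 5], [2, 1]]

Y = A⁻¹PC⁻¹ (apply A⁻¹ on the left and C⁻¹ on the right).
det A = -2, so A⁻¹ = [[1, -1], [-2, 3/2]].
det C = -7, so C⁻¹ = [[-2/7, -5/7], [1/7, 6/7]].
A⁻¹P = [[-25, -15], [-11, -8]].
Y = (A⁻¹P)C⁻¹ = [[5, 5], [2, 1]].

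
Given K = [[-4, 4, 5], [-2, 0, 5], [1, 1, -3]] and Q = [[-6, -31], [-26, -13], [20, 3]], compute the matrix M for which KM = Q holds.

K is on the left of M, so left-multiply by K⁻¹: M = K⁻¹Q.
det K = 6; the adjugate gives K⁻¹ = [[-5/6, 17/6, 10/3], [-1/6, 7/6, 5/3], [-1/3, 4/3, 4/3]].
M = K⁻¹Q = [[-5/6, 17/6, 10/3], [-1/6, 7/6, 5/3], [-1/3, 4/3, 4/3]] · [[-6, -31], [-26, -13], [20, 3]] = [[-2, -1], [4, -5], [-6, -3]].

M = [[-2, -1], [4, -5], [-6, -3]]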